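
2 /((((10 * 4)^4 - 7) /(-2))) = -4 /2559993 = -0.00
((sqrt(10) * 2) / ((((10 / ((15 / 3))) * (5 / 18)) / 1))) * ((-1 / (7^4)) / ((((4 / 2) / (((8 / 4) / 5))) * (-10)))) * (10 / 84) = 3 * sqrt(10) / 840350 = 0.00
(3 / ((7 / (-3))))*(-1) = 9 / 7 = 1.29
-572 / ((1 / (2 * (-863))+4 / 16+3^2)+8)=-1974544 / 59545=-33.16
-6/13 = -0.46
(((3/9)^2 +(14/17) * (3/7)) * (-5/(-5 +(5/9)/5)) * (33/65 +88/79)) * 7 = 376229/69836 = 5.39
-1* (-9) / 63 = 1 / 7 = 0.14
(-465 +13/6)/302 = -2777/1812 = -1.53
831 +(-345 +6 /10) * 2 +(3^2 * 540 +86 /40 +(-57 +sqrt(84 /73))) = 4948.42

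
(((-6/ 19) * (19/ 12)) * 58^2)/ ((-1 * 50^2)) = 841/ 1250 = 0.67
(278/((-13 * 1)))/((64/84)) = -2919/104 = -28.07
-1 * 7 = -7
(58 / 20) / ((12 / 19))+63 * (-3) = -22129 / 120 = -184.41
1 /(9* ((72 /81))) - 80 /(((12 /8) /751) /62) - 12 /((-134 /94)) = -3993143383 /1608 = -2483298.12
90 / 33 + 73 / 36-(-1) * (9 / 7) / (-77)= 4.74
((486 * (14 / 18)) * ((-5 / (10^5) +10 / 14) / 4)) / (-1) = -67.50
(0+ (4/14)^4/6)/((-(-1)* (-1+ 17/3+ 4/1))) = 0.00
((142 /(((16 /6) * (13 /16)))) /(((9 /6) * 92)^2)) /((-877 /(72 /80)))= -213 /60311290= -0.00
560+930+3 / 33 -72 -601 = 8988 / 11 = 817.09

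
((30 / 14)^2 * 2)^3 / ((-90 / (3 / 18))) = -168750 / 117649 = -1.43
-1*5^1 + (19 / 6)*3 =9 / 2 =4.50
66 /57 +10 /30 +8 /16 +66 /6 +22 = 3989 /114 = 34.99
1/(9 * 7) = 1/63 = 0.02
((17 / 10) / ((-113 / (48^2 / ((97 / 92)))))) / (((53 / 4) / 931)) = -6709635072 / 2904665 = -2309.95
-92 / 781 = -0.12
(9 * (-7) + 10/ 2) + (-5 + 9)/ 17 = -57.76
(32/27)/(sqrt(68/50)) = 80 * sqrt(34)/459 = 1.02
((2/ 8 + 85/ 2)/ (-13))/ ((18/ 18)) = -171/ 52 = -3.29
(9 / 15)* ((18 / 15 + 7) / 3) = 41 / 25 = 1.64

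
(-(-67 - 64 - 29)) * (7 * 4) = 4480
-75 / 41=-1.83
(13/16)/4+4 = 269/64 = 4.20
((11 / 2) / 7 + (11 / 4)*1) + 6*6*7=7155 / 28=255.54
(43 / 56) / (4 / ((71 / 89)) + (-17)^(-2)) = 882317 / 5765480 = 0.15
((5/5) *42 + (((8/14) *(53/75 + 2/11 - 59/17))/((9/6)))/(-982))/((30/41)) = 124513707823/2169176625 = 57.40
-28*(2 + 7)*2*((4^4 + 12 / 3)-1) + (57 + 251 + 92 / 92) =-130227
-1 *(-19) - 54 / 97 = 1789 / 97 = 18.44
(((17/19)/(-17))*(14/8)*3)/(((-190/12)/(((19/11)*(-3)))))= -189/2090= -0.09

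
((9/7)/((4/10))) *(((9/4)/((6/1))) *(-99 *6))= -40095/56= -715.98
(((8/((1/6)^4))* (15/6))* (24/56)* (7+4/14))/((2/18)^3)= 2891039040/49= 59000796.73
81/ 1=81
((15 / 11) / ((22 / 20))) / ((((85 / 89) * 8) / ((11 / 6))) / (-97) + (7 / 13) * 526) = 8417175 / 1922803993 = 0.00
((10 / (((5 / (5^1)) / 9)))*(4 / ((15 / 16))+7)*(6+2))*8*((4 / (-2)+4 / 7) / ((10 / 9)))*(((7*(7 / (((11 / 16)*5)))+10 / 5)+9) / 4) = -202816224 / 385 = -526795.39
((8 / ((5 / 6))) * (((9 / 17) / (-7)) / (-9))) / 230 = 0.00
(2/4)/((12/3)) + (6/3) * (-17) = -271/8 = -33.88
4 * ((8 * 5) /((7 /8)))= 1280 /7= 182.86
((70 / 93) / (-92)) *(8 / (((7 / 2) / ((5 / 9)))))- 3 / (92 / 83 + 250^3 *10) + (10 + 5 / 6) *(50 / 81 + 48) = 1183417963820746969 / 2246952672189828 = 526.68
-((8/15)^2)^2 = -4096/50625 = -0.08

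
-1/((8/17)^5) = -1419857/32768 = -43.33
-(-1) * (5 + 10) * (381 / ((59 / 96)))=548640 / 59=9298.98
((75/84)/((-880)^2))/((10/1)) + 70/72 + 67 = 5305879049/78059520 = 67.97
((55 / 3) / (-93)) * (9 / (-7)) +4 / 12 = 382 / 651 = 0.59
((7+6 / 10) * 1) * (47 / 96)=893 / 240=3.72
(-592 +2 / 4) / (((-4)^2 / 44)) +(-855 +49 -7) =-19517 / 8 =-2439.62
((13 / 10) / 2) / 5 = 13 / 100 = 0.13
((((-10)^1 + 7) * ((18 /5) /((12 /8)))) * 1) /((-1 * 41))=36 /205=0.18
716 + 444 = 1160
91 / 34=2.68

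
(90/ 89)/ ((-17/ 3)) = -270/ 1513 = -0.18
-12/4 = -3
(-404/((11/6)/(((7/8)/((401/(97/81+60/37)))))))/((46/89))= -531636427/202703094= -2.62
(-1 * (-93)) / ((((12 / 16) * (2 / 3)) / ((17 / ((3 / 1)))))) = 1054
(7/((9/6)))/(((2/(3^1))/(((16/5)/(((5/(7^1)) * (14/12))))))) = 672/25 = 26.88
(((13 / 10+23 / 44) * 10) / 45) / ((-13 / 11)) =-401 / 1170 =-0.34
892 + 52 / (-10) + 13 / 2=8933 / 10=893.30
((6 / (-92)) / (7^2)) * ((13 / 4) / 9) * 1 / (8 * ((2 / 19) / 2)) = -247 / 216384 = -0.00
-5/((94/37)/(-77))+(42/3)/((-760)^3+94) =3126605889827/20631867582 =151.54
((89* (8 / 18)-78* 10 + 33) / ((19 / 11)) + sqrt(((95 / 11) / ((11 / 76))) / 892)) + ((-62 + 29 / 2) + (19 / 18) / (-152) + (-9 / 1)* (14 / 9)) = -429625 / 912 + 19* sqrt(1115) / 2453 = -470.82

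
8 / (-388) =-0.02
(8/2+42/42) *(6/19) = 30/19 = 1.58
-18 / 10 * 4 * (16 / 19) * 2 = -1152 / 95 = -12.13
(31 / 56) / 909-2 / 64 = -6239 / 203616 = -0.03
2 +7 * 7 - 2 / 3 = 151 / 3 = 50.33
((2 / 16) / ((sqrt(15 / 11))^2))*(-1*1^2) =-11 / 120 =-0.09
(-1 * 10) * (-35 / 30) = 35 / 3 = 11.67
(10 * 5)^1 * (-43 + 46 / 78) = -82700 / 39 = -2120.51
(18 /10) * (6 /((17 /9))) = 486 /85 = 5.72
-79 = -79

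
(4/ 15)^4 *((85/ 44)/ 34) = 32/ 111375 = 0.00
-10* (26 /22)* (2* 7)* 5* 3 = -27300 /11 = -2481.82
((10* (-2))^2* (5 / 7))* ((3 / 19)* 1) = 45.11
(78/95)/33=26/1045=0.02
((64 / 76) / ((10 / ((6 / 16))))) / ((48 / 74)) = 37 / 760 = 0.05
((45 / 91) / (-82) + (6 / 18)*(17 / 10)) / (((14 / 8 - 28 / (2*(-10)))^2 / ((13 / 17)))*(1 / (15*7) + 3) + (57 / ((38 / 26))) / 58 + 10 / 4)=0.01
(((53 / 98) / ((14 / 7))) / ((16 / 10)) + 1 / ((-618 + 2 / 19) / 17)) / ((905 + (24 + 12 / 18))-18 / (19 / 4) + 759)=37116063 / 441974559040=0.00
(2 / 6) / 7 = 0.05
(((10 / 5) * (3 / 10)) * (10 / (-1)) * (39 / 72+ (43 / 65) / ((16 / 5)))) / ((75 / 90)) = -5.39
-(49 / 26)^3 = -117649 / 17576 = -6.69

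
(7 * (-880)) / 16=-385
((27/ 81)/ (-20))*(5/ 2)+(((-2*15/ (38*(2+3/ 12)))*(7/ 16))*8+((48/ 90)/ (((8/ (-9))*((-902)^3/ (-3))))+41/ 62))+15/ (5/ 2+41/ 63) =1781352360696079/ 429008031617660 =4.15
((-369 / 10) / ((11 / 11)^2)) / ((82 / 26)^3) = -1.18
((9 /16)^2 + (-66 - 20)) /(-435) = 4387 /22272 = 0.20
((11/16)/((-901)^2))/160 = 11/2078210560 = 0.00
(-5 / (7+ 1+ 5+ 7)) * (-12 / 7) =0.43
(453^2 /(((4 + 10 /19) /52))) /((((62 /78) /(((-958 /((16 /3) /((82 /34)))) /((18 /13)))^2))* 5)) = 14316633249973778217 /246551680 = 58067473926.66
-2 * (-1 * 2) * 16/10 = 6.40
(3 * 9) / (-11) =-27 / 11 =-2.45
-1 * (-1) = 1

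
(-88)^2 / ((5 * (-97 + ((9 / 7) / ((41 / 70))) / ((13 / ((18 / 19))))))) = -15.99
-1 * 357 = -357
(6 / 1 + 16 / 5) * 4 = 184 / 5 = 36.80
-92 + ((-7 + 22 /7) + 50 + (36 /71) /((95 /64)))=-2149017 /47215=-45.52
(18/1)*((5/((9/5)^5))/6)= 15625/19683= 0.79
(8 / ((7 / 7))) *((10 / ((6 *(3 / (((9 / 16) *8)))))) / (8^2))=5 / 16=0.31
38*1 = 38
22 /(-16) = -11 /8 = -1.38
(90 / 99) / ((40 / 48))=12 / 11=1.09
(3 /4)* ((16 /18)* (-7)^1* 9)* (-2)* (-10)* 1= -840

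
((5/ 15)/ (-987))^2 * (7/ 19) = 1/ 23797557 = 0.00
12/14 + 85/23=733/161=4.55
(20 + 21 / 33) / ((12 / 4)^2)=227 / 99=2.29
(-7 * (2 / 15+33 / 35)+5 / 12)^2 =182329 / 3600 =50.65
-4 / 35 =-0.11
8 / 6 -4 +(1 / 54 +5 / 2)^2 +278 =205342 / 729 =281.68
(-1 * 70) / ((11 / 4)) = -280 / 11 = -25.45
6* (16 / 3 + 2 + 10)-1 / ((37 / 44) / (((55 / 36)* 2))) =33422 / 333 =100.37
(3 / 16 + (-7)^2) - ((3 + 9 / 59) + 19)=25521 / 944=27.03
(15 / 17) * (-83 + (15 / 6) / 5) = -2475 / 34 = -72.79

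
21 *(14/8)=147/4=36.75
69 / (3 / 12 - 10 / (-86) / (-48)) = 142416 / 511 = 278.70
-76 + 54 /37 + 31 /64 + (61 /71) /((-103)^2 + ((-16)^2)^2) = -948074778227 /12802106560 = -74.06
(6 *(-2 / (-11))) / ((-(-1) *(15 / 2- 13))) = -24 / 121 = -0.20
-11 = -11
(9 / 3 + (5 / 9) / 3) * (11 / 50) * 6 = 946 / 225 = 4.20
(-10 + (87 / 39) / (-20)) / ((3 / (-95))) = 49951 / 156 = 320.20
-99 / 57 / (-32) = 33 / 608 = 0.05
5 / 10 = 1 / 2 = 0.50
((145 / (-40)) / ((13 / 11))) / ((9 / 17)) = -5423 / 936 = -5.79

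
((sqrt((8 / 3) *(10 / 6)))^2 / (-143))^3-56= -119377890568 / 2131746903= -56.00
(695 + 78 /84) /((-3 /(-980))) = 682010 /3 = 227336.67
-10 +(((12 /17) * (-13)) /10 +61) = 4257 /85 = 50.08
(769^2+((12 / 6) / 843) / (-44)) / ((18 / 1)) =10967381105 / 333828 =32853.39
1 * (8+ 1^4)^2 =81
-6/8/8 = -3/32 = -0.09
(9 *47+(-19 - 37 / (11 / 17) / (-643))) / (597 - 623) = -2858121 / 183898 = -15.54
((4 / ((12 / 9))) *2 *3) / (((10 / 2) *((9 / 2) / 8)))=32 / 5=6.40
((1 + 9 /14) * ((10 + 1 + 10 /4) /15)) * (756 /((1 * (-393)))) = -1863 /655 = -2.84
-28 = -28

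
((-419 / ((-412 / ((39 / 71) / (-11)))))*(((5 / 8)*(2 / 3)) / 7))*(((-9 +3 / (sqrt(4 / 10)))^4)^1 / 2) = -0.50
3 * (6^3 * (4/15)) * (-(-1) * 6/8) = 129.60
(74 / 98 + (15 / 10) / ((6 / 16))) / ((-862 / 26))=-3029 / 21119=-0.14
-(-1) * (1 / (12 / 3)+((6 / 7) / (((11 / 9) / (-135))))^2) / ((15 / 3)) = 212582329 / 118580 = 1792.73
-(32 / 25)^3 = -32768 / 15625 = -2.10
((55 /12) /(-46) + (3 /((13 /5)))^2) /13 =114905 /1212744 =0.09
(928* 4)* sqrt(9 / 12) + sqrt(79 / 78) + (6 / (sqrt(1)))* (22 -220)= -1188 + sqrt(6162) / 78 + 1856* sqrt(3)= 2027.69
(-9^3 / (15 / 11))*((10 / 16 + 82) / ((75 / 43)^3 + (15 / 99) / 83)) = -384767000049069 / 46236526400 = -8321.71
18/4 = 9/2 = 4.50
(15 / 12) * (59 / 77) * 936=69030 / 77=896.49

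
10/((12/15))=25/2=12.50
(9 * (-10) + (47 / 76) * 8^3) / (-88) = -2153 / 836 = -2.58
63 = 63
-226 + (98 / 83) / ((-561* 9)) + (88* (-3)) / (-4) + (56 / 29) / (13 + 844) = -1666390512002 / 10415072151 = -160.00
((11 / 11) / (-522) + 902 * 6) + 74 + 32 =2880395 / 522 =5518.00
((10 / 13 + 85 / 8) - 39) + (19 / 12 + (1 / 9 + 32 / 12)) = -21757 / 936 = -23.24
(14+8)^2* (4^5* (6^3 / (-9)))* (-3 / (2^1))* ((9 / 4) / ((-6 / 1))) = -6690816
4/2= 2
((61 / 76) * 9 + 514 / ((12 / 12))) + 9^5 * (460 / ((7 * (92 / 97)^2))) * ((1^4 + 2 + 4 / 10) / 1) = 44865651734 / 3059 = 14666770.75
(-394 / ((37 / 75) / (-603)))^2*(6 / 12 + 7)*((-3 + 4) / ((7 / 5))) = 11906410793343750 / 9583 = 1242451298481.03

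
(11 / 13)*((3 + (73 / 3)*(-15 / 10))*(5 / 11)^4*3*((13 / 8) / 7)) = -125625 / 149072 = -0.84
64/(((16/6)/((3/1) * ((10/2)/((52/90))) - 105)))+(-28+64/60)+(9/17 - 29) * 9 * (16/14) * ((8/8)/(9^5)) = -97634685136/50749335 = -1923.86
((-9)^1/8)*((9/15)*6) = -81/20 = -4.05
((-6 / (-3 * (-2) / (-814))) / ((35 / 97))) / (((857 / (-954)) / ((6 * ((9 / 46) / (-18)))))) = 112988898 / 689885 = 163.78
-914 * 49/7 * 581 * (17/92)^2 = -537140891/4232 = -126923.65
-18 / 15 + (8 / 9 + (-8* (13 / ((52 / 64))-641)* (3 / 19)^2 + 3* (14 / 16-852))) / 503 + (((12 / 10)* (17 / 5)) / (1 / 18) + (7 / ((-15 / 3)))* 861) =-1137.99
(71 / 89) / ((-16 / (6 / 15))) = -71 / 3560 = -0.02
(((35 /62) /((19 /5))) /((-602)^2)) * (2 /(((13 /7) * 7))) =25 /396418204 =0.00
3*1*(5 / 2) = 15 / 2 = 7.50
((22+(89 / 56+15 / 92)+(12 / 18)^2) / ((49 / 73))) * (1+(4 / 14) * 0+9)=102378485 / 284004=360.48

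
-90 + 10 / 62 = -89.84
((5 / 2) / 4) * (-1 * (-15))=75 / 8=9.38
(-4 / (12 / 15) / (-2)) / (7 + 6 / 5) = 25 / 82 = 0.30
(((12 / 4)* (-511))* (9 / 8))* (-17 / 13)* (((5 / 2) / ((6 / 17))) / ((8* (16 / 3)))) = 19936665 / 53248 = 374.41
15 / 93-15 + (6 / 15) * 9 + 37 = 3993 / 155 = 25.76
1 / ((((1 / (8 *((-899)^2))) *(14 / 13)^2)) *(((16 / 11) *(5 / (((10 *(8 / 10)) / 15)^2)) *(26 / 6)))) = 50317.38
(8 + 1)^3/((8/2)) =729/4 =182.25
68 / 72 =17 / 18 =0.94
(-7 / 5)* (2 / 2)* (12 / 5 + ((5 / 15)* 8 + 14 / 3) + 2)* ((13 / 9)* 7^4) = -38454416 / 675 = -56969.51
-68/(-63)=68/63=1.08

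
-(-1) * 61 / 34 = 61 / 34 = 1.79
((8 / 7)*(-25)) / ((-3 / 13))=2600 / 21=123.81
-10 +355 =345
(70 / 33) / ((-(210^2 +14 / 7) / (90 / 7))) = -150 / 242561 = -0.00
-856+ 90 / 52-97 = -24733 / 26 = -951.27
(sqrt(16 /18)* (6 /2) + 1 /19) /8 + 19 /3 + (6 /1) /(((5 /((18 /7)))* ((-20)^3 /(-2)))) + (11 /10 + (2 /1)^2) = sqrt(2) /4 + 5706041 /498750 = 11.79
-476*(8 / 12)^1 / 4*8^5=-7798784 / 3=-2599594.67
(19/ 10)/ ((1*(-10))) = -0.19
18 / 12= 3 / 2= 1.50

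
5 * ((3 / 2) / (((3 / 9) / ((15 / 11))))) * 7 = 4725 / 22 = 214.77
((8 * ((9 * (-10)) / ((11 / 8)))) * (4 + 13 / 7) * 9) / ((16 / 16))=-2125440 / 77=-27603.12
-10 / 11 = -0.91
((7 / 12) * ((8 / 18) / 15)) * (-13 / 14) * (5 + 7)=-26 / 135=-0.19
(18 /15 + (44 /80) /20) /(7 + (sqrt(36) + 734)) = 491 /298800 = 0.00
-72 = -72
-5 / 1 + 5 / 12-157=-1939 / 12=-161.58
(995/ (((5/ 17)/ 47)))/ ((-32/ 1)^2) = 159001/ 1024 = 155.27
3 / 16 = 0.19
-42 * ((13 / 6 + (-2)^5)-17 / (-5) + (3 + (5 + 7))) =2401 / 5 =480.20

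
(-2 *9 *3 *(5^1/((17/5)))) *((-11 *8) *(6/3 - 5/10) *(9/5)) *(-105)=-33679800/17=-1981164.71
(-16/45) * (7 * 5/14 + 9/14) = -352/315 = -1.12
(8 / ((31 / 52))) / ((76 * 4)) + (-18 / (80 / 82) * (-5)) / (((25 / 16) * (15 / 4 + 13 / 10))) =3490586 / 297445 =11.74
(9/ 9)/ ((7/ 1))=1/ 7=0.14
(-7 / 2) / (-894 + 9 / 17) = 119 / 30378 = 0.00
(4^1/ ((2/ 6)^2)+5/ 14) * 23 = 11707/ 14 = 836.21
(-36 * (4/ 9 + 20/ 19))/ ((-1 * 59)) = 1024/ 1121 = 0.91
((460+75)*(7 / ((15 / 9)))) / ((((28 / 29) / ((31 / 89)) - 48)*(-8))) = 18879 / 3040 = 6.21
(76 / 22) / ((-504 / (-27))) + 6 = 1905 / 308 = 6.19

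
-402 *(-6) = 2412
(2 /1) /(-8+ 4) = -1 /2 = -0.50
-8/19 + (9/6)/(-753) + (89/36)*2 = 194063/42921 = 4.52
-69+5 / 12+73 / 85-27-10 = -106819 / 1020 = -104.72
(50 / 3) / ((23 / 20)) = 1000 / 69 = 14.49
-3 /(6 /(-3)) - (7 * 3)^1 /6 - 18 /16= -25 /8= -3.12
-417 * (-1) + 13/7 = 2932/7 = 418.86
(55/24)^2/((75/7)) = 847/1728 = 0.49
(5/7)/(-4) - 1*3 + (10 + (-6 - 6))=-145/28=-5.18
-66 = -66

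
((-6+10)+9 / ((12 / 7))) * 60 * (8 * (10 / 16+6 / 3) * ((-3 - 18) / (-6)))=81585 / 2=40792.50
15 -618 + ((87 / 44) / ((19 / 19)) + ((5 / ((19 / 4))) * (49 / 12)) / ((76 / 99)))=-4728855 / 7942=-595.42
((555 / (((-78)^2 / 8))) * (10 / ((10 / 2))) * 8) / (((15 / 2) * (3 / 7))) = 16576 / 4563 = 3.63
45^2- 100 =1925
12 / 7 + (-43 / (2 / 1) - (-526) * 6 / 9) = 13897 / 42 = 330.88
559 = 559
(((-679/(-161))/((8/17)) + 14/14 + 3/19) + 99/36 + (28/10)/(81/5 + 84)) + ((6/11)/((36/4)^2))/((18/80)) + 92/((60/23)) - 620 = -4461750380917/7802914680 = -571.81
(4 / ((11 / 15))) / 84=5 / 77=0.06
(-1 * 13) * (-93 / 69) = 403 / 23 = 17.52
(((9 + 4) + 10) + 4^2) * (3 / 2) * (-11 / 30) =-429 / 20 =-21.45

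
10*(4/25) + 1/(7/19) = 151/35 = 4.31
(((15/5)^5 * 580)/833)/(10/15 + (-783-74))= -422820/2139977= -0.20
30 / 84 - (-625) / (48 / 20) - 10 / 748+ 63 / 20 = 10363763 / 39270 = 263.91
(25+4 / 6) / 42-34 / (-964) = 1402 / 2169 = 0.65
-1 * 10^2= -100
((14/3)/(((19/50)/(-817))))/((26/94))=-36274.36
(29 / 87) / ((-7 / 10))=-10 / 21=-0.48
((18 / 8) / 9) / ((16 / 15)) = 15 / 64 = 0.23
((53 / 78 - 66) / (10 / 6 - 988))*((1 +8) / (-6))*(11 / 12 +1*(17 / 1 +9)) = -1645685 / 615472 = -2.67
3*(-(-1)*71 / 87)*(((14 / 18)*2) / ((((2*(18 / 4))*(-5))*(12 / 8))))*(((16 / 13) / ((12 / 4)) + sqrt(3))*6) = -0.73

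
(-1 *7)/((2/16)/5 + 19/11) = -3080/771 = -3.99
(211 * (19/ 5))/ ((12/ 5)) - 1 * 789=-454.92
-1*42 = -42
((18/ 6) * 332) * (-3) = -2988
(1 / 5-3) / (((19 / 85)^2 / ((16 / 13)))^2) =-37417408000 / 22024249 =-1698.92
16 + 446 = 462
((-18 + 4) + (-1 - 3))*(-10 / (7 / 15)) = 2700 / 7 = 385.71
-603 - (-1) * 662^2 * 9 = 3943593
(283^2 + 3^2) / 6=13349.67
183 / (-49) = -183 / 49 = -3.73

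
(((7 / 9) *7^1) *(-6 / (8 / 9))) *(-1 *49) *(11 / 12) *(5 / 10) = 26411 / 32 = 825.34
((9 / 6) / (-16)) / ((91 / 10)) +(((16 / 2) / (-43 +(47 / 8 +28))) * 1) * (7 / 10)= -331619 / 531440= -0.62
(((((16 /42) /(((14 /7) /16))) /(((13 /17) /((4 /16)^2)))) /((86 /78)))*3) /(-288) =-17 /7224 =-0.00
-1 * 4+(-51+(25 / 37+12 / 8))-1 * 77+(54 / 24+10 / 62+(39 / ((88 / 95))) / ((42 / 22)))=-6767449 / 64232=-105.36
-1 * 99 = -99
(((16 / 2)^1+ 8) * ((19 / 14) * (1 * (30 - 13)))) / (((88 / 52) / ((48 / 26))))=31008 / 77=402.70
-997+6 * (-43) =-1255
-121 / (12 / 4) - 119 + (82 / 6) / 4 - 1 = -1883 / 12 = -156.92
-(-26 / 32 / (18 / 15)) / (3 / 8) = 65 / 36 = 1.81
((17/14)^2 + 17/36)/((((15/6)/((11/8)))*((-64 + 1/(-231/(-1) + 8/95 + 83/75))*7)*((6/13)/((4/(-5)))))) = 20309833258/4902399024075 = 0.00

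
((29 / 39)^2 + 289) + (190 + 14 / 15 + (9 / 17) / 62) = 3851487737 / 8015670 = 480.49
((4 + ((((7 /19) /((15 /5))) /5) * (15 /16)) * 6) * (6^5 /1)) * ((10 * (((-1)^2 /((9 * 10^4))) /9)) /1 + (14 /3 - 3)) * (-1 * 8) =-1018987548 /2375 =-429047.39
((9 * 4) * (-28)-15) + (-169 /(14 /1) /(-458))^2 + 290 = -30136345791 /41113744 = -733.00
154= 154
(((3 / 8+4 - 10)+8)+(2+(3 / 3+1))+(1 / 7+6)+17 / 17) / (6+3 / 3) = 757 / 392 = 1.93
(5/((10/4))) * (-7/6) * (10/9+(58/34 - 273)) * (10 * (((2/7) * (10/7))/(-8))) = -1033450/3213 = -321.65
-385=-385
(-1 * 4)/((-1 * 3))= 4/3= 1.33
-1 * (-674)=674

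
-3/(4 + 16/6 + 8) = -9/44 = -0.20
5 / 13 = 0.38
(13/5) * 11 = 143/5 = 28.60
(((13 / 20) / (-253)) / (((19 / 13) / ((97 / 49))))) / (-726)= 16393 / 3420084360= 0.00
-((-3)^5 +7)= 236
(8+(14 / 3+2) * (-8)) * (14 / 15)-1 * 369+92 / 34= -312583 / 765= -408.61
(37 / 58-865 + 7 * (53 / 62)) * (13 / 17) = -10031866 / 15283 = -656.41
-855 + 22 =-833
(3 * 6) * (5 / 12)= 15 / 2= 7.50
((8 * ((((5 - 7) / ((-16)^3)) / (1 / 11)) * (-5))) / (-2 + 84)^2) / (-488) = 55 / 840015872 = 0.00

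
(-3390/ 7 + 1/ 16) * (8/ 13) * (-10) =271165/ 91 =2979.84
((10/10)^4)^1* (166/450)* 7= 581/225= 2.58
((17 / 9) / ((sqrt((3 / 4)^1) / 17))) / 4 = 289 * sqrt(3) / 54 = 9.27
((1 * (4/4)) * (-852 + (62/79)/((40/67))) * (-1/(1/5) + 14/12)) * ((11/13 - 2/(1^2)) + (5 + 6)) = 38047888/1185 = 32107.92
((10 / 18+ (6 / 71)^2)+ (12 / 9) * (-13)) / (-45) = 760867 / 2041605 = 0.37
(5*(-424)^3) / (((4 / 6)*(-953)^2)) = -571687680 / 908209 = -629.47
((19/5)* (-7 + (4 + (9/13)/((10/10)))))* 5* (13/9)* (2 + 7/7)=-190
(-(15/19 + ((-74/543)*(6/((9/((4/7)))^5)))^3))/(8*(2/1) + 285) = -86943120889771112019875603563984253/33148513891240066001326730922278826453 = -0.00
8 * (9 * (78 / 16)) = 351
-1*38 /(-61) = 38 /61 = 0.62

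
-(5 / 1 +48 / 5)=-73 / 5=-14.60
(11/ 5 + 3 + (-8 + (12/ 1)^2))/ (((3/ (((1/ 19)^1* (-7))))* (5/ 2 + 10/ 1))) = -9884/ 7125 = -1.39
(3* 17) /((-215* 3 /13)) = -221 /215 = -1.03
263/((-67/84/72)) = -1590624/67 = -23740.66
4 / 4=1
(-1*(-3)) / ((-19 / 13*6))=-13 / 38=-0.34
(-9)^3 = -729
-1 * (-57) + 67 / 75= 4342 / 75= 57.89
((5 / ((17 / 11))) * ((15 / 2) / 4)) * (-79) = -479.23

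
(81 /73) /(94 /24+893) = 972 /785699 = 0.00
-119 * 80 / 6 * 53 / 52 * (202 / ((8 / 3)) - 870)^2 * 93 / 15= -657805802031 / 104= -6325055788.76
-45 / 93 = -15 / 31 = -0.48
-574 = -574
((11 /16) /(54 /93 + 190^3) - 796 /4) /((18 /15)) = -3385053964855 /20412385728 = -165.83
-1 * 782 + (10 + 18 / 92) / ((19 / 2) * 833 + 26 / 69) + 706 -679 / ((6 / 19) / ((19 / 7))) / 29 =-52684474897 / 190028010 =-277.25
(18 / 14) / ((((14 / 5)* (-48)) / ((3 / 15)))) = -3 / 1568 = -0.00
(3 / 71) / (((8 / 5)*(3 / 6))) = 15 / 284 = 0.05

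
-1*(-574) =574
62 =62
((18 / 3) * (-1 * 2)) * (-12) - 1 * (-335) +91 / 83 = 39848 / 83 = 480.10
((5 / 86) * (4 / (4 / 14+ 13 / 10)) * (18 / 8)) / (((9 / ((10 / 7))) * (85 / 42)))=700 / 27047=0.03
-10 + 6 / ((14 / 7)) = -7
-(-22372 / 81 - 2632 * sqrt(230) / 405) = 2632 * sqrt(230) / 405 + 22372 / 81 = 374.76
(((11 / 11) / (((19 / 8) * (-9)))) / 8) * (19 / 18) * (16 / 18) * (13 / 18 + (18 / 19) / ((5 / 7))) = -7006 / 623295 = -0.01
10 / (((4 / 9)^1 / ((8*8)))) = 1440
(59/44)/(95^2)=59/397100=0.00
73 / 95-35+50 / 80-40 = -55941 / 760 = -73.61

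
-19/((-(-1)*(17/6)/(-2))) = 228/17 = 13.41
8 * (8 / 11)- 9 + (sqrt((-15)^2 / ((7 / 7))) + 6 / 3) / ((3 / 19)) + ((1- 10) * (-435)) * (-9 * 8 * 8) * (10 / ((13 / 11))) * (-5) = 40929020824 / 429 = 95405642.95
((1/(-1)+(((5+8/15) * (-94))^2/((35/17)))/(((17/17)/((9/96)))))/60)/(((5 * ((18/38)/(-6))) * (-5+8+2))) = -4914950723/47250000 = -104.02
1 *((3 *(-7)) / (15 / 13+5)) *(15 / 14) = -117 / 32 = -3.66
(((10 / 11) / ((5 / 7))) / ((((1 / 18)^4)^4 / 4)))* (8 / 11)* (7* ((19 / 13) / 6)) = 766672284473349427614.03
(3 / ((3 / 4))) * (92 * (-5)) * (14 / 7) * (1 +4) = -18400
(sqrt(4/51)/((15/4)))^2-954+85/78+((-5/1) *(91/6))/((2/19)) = -998470847/596700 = -1673.32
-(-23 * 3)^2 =-4761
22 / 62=11 / 31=0.35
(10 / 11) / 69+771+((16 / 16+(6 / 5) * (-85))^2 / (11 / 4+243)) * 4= 699131561 / 746097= 937.05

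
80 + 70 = 150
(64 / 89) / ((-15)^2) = 0.00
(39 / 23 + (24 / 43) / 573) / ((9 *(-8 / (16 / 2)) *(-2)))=320491 / 3400182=0.09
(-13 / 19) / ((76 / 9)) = -117 / 1444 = -0.08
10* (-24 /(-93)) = 80 /31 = 2.58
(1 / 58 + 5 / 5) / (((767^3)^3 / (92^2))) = 4232 / 45154835221857792331131257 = 0.00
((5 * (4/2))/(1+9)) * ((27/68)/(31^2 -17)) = 27/64192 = 0.00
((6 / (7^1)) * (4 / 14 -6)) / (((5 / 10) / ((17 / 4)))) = -2040 / 49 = -41.63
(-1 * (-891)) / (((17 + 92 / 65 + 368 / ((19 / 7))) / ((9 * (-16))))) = -158455440 / 190183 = -833.17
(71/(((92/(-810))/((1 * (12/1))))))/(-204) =36.77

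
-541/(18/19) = -571.06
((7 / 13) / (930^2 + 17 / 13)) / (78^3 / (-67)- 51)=-469 / 5374148170773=-0.00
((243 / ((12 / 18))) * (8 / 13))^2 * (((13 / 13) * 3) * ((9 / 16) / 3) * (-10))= -47829690 / 169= -283015.92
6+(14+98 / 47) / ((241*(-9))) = 67878 / 11327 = 5.99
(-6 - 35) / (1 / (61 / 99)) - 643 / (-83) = -143926 / 8217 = -17.52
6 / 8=3 / 4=0.75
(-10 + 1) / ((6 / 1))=-3 / 2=-1.50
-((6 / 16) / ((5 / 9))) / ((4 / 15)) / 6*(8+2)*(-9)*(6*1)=3645 / 16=227.81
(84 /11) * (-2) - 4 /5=-884 /55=-16.07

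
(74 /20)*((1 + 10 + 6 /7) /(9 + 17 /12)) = 18426 /4375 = 4.21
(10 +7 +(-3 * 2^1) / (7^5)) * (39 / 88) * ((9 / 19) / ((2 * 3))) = 33428421 / 56202608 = 0.59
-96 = -96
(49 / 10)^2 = 2401 / 100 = 24.01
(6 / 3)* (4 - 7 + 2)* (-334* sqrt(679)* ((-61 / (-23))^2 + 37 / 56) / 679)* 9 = 342607347* sqrt(679) / 5028674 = 1775.33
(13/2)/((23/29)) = 377/46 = 8.20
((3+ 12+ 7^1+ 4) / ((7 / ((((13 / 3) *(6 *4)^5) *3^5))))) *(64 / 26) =536617156608 / 7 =76659593801.14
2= 2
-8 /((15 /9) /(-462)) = 11088 /5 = 2217.60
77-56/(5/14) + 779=3496/5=699.20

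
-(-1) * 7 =7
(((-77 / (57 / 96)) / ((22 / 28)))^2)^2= 96717311574016 / 130321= 742146788.12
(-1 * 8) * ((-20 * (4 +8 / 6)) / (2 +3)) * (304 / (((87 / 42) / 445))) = 969687040 / 87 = 11145828.05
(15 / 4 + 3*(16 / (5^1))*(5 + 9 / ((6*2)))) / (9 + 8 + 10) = 131 / 60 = 2.18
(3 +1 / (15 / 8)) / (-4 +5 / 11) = -583 / 585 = -1.00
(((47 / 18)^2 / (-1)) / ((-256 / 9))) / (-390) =-2209 / 3594240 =-0.00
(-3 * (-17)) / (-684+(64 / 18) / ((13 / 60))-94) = -1989 / 29702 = -0.07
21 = 21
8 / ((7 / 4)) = 32 / 7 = 4.57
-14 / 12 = -7 / 6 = -1.17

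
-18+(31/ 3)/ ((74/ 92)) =-572/ 111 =-5.15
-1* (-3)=3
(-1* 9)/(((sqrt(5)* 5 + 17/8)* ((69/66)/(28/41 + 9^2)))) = 8198352/661043 - 19290240* sqrt(5)/661043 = -52.85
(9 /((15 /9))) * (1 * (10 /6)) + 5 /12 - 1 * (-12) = 257 /12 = 21.42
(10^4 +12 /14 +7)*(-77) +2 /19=-14641493 /19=-770604.89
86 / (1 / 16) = 1376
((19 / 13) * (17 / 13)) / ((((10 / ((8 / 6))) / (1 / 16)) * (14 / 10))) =323 / 28392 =0.01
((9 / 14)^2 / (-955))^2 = 6561 / 35036352400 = 0.00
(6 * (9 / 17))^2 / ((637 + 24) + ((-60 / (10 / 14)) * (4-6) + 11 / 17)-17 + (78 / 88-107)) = 128304 / 8984279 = 0.01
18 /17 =1.06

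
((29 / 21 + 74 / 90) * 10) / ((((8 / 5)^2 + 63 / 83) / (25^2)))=1800062500 / 433881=4148.75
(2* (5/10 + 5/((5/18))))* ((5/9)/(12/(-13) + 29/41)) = -19721/207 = -95.27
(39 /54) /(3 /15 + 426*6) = 65 /230058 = 0.00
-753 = -753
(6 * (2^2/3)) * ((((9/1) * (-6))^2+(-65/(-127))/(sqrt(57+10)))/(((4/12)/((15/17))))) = 23400 * sqrt(67)/144653+1049760/17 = 61751.91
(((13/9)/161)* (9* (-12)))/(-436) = 39/17549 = 0.00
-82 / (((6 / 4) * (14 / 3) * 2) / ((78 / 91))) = -246 / 49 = -5.02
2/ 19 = 0.11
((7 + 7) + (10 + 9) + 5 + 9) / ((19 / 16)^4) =3080192 / 130321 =23.64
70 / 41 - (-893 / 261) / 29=566443 / 310329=1.83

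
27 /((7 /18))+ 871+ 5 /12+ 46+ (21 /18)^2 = 62257 /63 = 988.21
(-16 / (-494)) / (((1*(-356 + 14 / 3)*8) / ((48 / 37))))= -72 / 4816253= -0.00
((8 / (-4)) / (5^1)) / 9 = -2 / 45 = -0.04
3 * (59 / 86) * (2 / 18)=59 / 258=0.23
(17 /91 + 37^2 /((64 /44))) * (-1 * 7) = -1370641 /208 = -6589.62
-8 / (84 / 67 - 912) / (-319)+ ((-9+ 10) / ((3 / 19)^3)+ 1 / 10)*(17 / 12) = 42048425767 / 116792280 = 360.03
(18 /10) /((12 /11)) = 1.65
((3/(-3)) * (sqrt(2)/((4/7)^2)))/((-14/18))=63 * sqrt(2)/16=5.57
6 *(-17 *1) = -102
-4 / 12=-1 / 3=-0.33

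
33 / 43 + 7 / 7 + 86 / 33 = 6206 / 1419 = 4.37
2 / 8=1 / 4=0.25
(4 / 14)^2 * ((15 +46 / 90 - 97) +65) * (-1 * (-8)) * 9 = -96.91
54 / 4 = 27 / 2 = 13.50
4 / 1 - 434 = -430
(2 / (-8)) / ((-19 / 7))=0.09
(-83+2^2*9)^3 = -103823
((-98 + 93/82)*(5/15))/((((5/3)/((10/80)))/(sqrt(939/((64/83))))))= -7943*sqrt(77937)/26240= -84.51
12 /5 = 2.40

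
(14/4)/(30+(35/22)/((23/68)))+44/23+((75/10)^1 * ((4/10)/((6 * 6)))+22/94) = 132759223/56947080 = 2.33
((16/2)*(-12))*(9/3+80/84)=-2656/7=-379.43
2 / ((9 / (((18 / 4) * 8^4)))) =4096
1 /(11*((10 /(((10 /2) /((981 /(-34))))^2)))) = 2890 /10585971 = 0.00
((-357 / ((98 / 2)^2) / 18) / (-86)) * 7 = 17 / 25284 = 0.00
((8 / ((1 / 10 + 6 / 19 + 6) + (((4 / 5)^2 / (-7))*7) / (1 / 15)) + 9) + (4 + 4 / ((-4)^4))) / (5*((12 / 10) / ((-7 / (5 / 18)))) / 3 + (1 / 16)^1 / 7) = -5124231 / 34364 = -149.12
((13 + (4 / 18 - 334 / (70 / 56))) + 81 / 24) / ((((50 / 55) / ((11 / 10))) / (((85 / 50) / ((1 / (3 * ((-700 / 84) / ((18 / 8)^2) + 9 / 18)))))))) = 103366037533 / 58320000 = 1772.39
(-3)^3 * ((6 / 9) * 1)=-18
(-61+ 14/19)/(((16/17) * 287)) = -19465/87248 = -0.22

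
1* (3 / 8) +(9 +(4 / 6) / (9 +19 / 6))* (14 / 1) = 127.14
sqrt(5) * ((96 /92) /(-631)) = -24 * sqrt(5) /14513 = -0.00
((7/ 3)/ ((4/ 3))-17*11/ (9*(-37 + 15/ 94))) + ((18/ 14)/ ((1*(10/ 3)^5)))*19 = 51779257351/ 21816900000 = 2.37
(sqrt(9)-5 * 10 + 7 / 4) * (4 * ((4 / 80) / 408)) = -181 / 8160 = -0.02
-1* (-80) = 80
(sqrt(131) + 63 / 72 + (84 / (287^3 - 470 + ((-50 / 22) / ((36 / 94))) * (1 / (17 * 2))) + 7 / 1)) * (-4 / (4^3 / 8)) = -sqrt(131) / 2 - 10025866216107 / 2546250588496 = -9.66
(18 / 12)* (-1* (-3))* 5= 45 / 2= 22.50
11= 11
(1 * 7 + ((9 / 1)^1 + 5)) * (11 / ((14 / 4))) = 66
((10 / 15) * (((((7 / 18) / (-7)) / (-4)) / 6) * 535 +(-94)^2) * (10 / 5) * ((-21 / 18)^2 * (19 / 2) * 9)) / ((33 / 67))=238135861999 / 85536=2784042.53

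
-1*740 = -740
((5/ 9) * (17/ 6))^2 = 7225/ 2916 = 2.48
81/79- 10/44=1387/1738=0.80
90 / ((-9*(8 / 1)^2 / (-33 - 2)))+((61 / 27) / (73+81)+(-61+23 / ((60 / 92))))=-6735931 / 332640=-20.25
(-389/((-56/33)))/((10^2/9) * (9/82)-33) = -526317/72968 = -7.21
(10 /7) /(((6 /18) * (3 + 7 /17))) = 1.26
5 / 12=0.42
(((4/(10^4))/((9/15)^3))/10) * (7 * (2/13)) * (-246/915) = -287/5352750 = -0.00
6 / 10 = 3 / 5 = 0.60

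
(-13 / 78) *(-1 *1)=1 / 6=0.17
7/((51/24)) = 3.29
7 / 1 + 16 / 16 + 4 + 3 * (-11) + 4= -17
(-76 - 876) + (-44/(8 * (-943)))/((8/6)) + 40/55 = -78940053/82984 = -951.27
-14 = -14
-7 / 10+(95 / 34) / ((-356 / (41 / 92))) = -3916963 / 5567840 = -0.70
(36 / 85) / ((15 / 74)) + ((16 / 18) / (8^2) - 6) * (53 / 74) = -4977011 / 2264400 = -2.20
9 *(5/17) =45/17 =2.65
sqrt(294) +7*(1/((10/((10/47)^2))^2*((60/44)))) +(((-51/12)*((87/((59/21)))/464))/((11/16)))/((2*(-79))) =16310073773/6004466989224 +7*sqrt(6) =17.15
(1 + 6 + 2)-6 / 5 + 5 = 64 / 5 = 12.80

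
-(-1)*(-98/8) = -49/4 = -12.25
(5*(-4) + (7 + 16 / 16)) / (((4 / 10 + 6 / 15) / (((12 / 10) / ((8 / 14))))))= -63 / 2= -31.50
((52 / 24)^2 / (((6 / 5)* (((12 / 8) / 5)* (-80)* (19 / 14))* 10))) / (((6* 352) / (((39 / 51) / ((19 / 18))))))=-15379 / 3732867072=-0.00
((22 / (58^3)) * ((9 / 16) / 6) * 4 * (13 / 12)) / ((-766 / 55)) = -7865 / 2391292672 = -0.00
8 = 8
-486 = -486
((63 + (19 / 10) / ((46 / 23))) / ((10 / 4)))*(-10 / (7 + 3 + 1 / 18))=-23022 / 905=-25.44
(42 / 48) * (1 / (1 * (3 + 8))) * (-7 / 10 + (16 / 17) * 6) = 0.39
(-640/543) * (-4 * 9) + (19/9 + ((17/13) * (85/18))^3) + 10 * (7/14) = 661007232449/2319135624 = 285.02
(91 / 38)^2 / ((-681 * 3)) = -8281 / 2950092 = -0.00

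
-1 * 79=-79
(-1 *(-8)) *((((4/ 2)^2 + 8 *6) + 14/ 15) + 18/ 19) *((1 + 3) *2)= 982784/ 285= 3448.36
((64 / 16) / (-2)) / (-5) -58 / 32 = -113 / 80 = -1.41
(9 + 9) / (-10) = -1.80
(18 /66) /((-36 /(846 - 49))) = -797 /132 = -6.04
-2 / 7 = -0.29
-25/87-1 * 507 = -44134/87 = -507.29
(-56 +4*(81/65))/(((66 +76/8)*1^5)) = -6632/9815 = -0.68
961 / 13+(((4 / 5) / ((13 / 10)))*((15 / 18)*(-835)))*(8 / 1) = -130717 / 39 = -3351.72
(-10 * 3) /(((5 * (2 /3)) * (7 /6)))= -54 /7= -7.71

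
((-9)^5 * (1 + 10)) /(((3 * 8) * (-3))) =72171 /8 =9021.38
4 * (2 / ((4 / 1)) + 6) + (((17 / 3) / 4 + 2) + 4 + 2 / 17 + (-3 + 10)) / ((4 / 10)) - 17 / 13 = 323693 / 5304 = 61.03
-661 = -661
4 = 4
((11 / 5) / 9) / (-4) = -11 / 180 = -0.06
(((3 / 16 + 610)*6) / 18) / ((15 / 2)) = 9763 / 360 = 27.12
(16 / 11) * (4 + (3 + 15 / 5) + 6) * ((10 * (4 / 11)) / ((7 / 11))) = 10240 / 77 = 132.99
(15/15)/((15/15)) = 1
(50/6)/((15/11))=55/9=6.11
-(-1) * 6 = 6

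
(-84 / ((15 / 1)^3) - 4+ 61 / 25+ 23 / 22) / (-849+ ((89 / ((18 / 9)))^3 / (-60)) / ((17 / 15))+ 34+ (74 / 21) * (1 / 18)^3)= 6177133872 / 24172174989875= 0.00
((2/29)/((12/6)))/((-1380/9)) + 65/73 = 866881/973820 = 0.89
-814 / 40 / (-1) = 407 / 20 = 20.35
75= 75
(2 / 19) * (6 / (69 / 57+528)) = 12 / 10055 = 0.00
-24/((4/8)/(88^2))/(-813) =123904/271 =457.21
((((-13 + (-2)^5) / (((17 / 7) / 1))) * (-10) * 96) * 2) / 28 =21600 / 17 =1270.59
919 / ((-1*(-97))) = 919 / 97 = 9.47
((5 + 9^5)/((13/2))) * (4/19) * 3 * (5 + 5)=14172960/247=57380.40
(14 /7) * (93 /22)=93 /11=8.45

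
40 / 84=10 / 21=0.48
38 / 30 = 19 / 15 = 1.27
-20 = -20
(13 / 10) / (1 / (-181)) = -2353 / 10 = -235.30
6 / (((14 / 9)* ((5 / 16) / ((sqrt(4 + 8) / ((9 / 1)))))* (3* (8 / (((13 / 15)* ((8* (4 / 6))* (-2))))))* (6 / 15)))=-832* sqrt(3) / 315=-4.57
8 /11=0.73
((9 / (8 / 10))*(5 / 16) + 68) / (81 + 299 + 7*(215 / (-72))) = 41193 / 206840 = 0.20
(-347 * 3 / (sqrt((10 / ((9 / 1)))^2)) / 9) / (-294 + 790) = -0.21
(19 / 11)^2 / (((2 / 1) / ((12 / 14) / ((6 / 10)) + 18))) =24548 / 847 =28.98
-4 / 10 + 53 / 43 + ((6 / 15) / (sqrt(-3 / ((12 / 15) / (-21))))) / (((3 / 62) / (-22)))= 179 / 215- 5456* sqrt(35) / 1575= -19.66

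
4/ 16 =1/ 4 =0.25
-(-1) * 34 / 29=34 / 29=1.17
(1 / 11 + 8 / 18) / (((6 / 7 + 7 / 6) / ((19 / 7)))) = 2014 / 2805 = 0.72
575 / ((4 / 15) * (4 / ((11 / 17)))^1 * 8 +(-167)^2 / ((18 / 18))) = 94875 / 4603861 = 0.02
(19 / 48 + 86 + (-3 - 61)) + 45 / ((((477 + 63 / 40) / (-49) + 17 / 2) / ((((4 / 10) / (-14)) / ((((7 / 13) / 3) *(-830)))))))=17036791 / 760944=22.39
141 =141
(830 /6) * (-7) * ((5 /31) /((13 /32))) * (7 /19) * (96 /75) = -4164608 /22971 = -181.30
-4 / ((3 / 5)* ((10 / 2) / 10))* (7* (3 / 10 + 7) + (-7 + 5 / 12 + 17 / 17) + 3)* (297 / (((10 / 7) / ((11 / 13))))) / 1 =-7396851 / 65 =-113797.71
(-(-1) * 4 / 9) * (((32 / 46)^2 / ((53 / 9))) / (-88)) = -128 / 308407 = -0.00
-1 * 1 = -1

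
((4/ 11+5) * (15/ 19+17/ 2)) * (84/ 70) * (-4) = -239.16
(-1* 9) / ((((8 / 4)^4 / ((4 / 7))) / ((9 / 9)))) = -9 / 28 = -0.32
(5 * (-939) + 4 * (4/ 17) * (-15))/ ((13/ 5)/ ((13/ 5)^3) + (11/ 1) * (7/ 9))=-121763655/ 225046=-541.06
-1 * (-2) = 2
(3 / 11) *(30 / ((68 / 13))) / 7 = 585 / 2618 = 0.22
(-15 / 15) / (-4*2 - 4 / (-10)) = 0.13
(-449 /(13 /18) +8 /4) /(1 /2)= -16112 /13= -1239.38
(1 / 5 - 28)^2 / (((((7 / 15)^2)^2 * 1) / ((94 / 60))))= 122591745 / 4802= 25529.31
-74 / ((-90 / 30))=74 / 3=24.67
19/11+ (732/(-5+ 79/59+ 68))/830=15084497/8664370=1.74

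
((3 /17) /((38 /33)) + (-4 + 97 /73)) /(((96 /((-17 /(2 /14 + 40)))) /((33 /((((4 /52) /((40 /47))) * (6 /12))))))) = 594308715 /73272436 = 8.11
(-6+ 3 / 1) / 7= -3 / 7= -0.43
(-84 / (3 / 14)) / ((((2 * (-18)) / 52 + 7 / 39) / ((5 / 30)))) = 127.40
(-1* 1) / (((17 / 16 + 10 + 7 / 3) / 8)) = -384 / 643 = -0.60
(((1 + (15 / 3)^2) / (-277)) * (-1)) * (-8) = -208 / 277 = -0.75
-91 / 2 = -45.50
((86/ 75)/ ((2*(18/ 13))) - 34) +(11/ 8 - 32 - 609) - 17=-690.21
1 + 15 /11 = 26 /11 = 2.36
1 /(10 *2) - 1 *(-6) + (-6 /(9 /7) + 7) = 503 /60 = 8.38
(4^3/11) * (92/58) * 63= 581.42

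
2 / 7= 0.29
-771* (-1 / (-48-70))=-771 / 118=-6.53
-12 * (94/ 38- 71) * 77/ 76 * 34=10225908/ 361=28326.61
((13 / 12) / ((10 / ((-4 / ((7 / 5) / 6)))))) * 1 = -13 / 7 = -1.86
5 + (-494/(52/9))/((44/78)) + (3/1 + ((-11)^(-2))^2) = -8407923/58564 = -143.57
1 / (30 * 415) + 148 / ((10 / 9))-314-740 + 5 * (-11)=-12148709 / 12450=-975.80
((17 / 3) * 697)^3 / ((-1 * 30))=-1663585393049 / 810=-2053809127.22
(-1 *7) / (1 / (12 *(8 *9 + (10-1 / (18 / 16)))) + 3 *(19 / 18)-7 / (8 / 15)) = 30660 / 43613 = 0.70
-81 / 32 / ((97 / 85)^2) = -585225 / 301088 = -1.94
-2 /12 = -1 /6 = -0.17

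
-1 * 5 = -5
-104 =-104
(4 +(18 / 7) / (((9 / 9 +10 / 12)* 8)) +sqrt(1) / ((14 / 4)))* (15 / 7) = 10305 / 1078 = 9.56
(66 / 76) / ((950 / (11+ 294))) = 2013 / 7220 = 0.28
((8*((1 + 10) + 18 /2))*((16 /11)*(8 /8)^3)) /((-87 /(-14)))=35840 /957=37.45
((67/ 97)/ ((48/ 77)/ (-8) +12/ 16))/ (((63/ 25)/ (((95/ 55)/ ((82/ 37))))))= 2355050/ 7409151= 0.32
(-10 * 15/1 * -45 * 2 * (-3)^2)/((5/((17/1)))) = 413100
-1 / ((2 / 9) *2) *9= -81 / 4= -20.25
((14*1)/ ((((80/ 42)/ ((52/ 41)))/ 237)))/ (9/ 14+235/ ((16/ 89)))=50725584/ 30027785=1.69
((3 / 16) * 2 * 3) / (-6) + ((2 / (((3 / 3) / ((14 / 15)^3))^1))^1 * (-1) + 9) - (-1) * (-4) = 172067 / 54000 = 3.19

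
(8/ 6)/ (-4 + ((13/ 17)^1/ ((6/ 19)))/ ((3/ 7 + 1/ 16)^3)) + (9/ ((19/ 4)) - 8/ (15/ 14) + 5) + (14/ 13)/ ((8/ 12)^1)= 145371705757/ 129274960035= 1.12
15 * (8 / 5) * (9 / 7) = 216 / 7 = 30.86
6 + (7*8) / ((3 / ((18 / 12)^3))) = 69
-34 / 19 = -1.79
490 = 490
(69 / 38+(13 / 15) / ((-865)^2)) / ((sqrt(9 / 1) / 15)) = 774413369 / 85297650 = 9.08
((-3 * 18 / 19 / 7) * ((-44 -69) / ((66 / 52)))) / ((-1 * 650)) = -0.06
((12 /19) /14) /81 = 2 /3591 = 0.00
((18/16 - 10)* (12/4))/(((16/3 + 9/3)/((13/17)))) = -8307/3400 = -2.44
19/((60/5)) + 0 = 19/12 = 1.58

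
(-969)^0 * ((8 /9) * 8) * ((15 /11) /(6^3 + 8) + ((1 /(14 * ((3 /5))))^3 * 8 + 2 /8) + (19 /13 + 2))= 26.53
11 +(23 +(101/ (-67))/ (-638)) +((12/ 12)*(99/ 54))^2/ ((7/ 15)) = 73976195/ 1795332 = 41.20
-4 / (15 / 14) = -56 / 15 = -3.73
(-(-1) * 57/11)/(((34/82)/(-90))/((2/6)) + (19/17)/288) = -57209760/109747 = -521.29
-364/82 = -4.44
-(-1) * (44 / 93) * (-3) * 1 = -44 / 31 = -1.42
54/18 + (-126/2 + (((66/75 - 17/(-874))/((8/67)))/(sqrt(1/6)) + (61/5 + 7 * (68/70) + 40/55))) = -443/11 + 1316751 * sqrt(6)/174800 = -21.82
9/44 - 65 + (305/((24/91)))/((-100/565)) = -6968317/1056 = -6598.79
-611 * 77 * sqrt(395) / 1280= -730.50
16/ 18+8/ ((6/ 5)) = 68/ 9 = 7.56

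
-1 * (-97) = 97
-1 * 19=-19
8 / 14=4 / 7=0.57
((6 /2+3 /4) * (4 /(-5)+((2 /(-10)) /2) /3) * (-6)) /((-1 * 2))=-75 /8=-9.38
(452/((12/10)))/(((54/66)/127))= 1578610/27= 58467.04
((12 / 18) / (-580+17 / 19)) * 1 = -38 / 33009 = -0.00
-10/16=-5/8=-0.62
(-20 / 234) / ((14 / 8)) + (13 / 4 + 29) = 105491 / 3276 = 32.20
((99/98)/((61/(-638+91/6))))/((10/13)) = -1603173/119560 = -13.41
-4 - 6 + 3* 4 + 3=5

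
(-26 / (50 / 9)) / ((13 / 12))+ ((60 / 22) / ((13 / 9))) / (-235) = -727218 / 168025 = -4.33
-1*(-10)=10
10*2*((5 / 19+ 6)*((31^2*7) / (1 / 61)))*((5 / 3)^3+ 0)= 122078232500 / 513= 237969264.13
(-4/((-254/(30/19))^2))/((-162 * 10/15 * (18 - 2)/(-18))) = -75/46580552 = -0.00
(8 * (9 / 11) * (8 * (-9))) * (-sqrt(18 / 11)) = 15552 * sqrt(22) / 121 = 602.85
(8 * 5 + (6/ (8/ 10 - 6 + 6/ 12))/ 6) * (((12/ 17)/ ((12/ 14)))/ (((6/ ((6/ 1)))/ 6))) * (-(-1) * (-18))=-166320/ 47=-3538.72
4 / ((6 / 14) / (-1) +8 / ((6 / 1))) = 84 / 19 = 4.42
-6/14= -3/7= -0.43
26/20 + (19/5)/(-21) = 47/42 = 1.12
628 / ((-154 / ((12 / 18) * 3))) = -628 / 77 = -8.16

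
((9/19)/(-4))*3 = -27/76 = -0.36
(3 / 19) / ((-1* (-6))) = 1 / 38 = 0.03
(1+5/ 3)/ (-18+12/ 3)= -4/ 21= -0.19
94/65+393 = 25639/65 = 394.45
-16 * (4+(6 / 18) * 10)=-352 / 3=-117.33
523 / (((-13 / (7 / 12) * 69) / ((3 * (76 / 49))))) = -1.58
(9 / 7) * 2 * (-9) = -162 / 7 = -23.14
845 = 845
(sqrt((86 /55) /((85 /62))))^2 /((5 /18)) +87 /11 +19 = 724976 /23375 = 31.02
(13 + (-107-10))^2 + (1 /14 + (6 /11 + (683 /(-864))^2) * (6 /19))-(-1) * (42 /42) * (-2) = 1968451128869 /182020608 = 10814.44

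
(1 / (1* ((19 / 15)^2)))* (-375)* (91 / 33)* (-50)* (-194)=-24825937500 / 3971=-6251810.00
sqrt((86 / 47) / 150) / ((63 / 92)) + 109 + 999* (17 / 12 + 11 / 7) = 92* sqrt(6063) / 44415 + 86635 / 28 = 3094.27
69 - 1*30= 39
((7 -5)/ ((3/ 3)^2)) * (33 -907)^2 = 1527752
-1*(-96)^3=884736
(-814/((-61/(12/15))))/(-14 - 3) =-3256/5185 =-0.63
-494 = -494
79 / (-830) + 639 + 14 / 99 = 52510429 / 82170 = 639.05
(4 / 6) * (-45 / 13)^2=7.99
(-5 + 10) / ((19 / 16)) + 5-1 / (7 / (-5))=1320 / 133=9.92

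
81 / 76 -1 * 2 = -71 / 76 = -0.93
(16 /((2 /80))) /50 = 64 /5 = 12.80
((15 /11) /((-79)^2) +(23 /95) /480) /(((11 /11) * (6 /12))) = 2262973 /1565242800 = 0.00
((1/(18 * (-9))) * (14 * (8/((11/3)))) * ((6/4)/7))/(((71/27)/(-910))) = 10920/781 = 13.98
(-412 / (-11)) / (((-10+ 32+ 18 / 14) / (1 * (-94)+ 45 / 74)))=-9965662 / 66341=-150.22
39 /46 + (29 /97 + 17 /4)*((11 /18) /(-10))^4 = 1588615702279 /1873611648000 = 0.85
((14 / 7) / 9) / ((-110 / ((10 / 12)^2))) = -5 / 3564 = -0.00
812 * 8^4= 3325952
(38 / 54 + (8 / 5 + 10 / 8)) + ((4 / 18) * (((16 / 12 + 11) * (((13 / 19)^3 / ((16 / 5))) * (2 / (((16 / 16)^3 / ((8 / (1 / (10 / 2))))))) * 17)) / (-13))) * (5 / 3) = -492017737 / 11111580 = -44.28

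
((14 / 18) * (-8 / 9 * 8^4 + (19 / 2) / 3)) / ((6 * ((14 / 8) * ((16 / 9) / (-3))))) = 454.72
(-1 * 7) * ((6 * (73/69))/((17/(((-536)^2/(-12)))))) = 73404128/1173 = 62578.11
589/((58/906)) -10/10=266788/29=9199.59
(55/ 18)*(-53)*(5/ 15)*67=-195305/ 54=-3616.76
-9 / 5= -1.80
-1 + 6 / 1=5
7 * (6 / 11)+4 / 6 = 148 / 33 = 4.48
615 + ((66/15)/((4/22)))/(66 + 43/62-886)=156193273/253985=614.97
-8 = -8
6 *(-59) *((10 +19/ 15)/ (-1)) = 19942/ 5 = 3988.40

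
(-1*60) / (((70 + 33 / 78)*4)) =-390 / 1831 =-0.21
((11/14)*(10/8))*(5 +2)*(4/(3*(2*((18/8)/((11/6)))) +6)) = 605/294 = 2.06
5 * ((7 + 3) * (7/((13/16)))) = 5600/13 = 430.77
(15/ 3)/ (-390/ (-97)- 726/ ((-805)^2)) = 314292125/ 252659328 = 1.24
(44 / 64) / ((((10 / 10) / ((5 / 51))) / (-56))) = -385 / 102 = -3.77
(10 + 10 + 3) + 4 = 27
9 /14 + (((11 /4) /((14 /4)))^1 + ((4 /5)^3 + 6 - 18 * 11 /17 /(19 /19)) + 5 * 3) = 167991 /14875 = 11.29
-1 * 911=-911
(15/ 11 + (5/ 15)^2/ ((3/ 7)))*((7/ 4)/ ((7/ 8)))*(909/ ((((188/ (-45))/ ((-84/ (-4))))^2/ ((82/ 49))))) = 6062734575/ 48598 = 124752.76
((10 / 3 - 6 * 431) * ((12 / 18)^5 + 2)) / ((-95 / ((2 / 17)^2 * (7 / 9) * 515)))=11574830176 / 36026451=321.29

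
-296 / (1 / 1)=-296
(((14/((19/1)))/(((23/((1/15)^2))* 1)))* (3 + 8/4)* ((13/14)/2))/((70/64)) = 208/688275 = 0.00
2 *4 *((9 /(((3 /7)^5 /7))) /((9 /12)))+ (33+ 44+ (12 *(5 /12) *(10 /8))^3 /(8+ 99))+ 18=25835092249 /554688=46575.90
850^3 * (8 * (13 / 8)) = 7983625000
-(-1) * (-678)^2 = 459684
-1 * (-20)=20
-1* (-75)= 75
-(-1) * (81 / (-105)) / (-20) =27 / 700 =0.04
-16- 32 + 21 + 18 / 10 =-126 / 5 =-25.20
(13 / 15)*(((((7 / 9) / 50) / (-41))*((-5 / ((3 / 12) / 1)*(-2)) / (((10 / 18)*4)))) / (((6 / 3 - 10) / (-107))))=-9737 / 123000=-0.08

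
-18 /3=-6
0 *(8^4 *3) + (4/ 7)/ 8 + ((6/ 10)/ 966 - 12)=-9602/ 805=-11.93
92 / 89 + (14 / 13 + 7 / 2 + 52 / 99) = 1405645 / 229086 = 6.14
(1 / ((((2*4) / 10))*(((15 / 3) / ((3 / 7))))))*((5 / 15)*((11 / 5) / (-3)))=-11 / 420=-0.03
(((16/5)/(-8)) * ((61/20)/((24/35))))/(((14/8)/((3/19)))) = -61/380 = -0.16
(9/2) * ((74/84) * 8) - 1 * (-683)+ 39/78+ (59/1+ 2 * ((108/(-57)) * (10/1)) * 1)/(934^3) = 715.21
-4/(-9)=4/9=0.44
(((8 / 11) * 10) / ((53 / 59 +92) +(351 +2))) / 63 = 1180 / 4557861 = 0.00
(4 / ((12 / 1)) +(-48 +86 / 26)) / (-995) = 346 / 7761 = 0.04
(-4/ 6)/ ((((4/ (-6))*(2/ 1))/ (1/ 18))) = 1/ 36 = 0.03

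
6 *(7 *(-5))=-210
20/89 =0.22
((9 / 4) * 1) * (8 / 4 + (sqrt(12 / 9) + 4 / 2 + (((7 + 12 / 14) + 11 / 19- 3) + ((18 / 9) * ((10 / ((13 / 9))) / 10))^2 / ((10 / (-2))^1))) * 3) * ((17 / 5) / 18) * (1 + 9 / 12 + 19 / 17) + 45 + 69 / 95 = 39 * sqrt(3) / 16 + 4091511 / 55328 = 78.17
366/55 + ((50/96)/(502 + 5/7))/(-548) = 33878332391/5091007680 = 6.65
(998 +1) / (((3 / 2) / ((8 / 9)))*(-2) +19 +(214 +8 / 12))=23976 / 5527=4.34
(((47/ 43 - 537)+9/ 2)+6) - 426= -81821/ 86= -951.41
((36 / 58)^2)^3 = 0.06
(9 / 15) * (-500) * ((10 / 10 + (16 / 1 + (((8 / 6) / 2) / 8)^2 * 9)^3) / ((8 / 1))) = -1273401675 / 8192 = -155444.54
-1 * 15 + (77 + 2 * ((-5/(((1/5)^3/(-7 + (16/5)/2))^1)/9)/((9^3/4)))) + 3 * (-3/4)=62077/972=63.87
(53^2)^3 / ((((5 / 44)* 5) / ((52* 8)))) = 405696466105216 / 25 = 16227858644208.64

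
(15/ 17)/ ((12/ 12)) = 15/ 17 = 0.88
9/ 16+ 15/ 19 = 411/ 304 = 1.35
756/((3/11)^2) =10164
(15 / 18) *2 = 5 / 3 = 1.67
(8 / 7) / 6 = 0.19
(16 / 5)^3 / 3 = 10.92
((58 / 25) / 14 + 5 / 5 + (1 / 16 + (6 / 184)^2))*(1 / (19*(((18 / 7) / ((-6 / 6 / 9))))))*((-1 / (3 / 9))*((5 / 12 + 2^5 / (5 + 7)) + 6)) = 99233927 / 1302609600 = 0.08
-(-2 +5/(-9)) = 23/9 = 2.56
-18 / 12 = -1.50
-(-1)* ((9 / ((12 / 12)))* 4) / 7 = 36 / 7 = 5.14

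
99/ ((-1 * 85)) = -99/ 85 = -1.16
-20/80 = -1/4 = -0.25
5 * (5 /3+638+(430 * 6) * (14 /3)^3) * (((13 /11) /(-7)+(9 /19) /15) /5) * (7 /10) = -1187529694 /47025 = -25253.16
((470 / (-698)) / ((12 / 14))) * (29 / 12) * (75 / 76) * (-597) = 237332375 / 212192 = 1118.48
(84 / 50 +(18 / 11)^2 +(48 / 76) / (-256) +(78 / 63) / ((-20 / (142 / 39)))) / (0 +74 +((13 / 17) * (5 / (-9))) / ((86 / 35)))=699597446881 / 12506411024800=0.06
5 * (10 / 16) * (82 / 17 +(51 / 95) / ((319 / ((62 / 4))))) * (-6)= -74953455 / 824296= -90.93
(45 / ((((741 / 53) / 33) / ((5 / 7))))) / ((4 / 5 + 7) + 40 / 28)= 655875 / 79781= 8.22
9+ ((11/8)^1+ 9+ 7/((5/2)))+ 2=967/40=24.18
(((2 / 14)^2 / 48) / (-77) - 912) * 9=-495500547 / 60368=-8208.00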